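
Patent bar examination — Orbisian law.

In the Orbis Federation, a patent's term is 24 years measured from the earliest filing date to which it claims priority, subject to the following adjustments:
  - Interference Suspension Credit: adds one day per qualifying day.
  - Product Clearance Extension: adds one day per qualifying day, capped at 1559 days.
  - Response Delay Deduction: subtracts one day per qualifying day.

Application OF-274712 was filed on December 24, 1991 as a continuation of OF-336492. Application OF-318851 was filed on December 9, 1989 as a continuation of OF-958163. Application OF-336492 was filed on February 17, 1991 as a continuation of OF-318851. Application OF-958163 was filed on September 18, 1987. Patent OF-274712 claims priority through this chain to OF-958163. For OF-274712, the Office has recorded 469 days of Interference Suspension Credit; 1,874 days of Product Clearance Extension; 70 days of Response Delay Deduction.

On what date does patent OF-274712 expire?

Earliest priority filing: 18 September 1987.
Base term: 18 September 1987 + 24 years → 18 September 2011.
Interference Suspension Credit: +469 days → 30 December 2012.
Product Clearance Extension: 1874 days claimed exceeds the 1559-day cap, so +1559 days → 7 April 2017.
Response Delay Deduction: −70 days → 27 January 2017.

January 27, 2017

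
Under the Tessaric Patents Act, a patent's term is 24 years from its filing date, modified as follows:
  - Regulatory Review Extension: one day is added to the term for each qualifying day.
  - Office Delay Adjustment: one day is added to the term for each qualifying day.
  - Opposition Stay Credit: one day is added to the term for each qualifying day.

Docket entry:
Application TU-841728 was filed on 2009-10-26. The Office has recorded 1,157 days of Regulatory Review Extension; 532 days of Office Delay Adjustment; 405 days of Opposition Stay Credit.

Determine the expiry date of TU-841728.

2039-07-21

Base term: filing date + 24 years → 26 October 2033.
Regulatory Review Extension: +1157 days → 26 December 2036.
Office Delay Adjustment: +532 days → 11 June 2038.
Opposition Stay Credit: +405 days → 21 July 2039.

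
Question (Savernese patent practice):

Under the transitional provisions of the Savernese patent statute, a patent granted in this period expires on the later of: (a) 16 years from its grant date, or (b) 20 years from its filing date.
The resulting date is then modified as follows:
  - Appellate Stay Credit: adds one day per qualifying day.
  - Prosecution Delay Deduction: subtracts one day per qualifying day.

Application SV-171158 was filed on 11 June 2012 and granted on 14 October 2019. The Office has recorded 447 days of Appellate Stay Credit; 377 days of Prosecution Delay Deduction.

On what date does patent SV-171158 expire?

(a) grant + 16 years → 14 October 2035.
(b) filing + 20 years → 11 June 2032.
Later of the two: 14 October 2035.
Appellate Stay Credit: +447 days → 3 January 2037.
Prosecution Delay Deduction: −377 days → 23 December 2035.

2035-12-23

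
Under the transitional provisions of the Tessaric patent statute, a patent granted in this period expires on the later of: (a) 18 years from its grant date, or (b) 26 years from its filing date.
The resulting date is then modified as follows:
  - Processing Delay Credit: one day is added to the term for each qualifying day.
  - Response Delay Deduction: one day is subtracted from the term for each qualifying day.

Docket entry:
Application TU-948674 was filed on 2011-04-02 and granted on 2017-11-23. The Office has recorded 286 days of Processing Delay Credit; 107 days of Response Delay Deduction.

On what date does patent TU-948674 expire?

2037-09-28

(a) grant + 18 years → 23 November 2035.
(b) filing + 26 years → 2 April 2037.
Later of the two: 2 April 2037.
Processing Delay Credit: +286 days → 13 January 2038.
Response Delay Deduction: −107 days → 28 September 2037.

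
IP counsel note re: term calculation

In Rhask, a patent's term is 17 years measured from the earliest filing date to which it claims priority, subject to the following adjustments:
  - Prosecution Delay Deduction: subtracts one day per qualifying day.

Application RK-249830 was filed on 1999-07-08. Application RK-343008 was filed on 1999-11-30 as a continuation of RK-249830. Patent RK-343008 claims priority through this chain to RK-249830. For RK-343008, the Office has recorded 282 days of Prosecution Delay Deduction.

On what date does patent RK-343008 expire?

2015-09-30

Earliest priority filing: 8 July 1999.
Base term: 8 July 1999 + 17 years → 8 July 2016.
Prosecution Delay Deduction: −282 days → 30 September 2015.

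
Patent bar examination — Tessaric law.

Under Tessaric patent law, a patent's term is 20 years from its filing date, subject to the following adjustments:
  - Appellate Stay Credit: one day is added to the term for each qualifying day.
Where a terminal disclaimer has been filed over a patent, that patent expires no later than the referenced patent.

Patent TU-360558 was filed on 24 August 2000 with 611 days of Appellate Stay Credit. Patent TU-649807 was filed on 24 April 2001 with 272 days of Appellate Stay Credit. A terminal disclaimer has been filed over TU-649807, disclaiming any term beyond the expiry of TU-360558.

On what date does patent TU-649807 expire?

January 21, 2022

Natural term of TU-649807:
  Base: filing + 20 years → 24 April 2021.
  Appellate Stay Credit: +272 days → 21 January 2022.
Expiry of referenced patent TU-360558:
  Base: filing + 20 years → 24 August 2020.
  Appellate Stay Credit: +611 days → 27 April 2022.
Terminal disclaimer: TU-649807 expires on the earlier of 21 January 2022 and 27 April 2022.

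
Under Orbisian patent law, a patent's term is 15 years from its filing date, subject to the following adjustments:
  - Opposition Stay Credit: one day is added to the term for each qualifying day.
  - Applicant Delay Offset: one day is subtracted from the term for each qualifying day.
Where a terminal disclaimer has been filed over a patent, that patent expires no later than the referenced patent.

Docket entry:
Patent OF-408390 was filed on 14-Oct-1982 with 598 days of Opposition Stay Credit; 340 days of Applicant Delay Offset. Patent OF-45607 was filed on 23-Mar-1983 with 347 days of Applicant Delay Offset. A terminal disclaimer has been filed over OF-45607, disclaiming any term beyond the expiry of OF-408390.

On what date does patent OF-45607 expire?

Natural term of OF-45607:
  Base: filing + 15 years → 23 March 1998.
  Applicant Delay Offset: −347 days → 10 April 1997.
Expiry of referenced patent OF-408390:
  Base: filing + 15 years → 14 October 1997.
  Opposition Stay Credit: +598 days → 4 June 1999.
  Applicant Delay Offset: −340 days → 29 June 1998.
Terminal disclaimer: OF-45607 expires on the earlier of 10 April 1997 and 29 June 1998.

1997-04-10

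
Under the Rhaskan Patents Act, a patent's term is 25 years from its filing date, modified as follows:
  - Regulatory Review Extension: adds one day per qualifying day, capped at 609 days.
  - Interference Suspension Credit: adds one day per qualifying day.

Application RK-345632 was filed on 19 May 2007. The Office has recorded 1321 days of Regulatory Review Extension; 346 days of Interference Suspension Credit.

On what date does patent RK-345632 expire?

Base term: filing date + 25 years → 19 May 2032.
Regulatory Review Extension: 1321 days claimed exceeds the 609-day cap, so +609 days → 18 January 2034.
Interference Suspension Credit: +346 days → 30 December 2034.

December 30, 2034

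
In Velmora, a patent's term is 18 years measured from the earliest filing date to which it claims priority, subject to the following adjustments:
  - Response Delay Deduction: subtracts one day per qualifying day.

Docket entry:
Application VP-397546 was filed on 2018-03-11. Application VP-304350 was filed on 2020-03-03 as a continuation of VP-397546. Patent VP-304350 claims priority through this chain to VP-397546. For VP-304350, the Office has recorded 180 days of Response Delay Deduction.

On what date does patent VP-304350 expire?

September 13, 2035

Earliest priority filing: 11 March 2018.
Base term: 11 March 2018 + 18 years → 11 March 2036.
Response Delay Deduction: −180 days → 13 September 2035.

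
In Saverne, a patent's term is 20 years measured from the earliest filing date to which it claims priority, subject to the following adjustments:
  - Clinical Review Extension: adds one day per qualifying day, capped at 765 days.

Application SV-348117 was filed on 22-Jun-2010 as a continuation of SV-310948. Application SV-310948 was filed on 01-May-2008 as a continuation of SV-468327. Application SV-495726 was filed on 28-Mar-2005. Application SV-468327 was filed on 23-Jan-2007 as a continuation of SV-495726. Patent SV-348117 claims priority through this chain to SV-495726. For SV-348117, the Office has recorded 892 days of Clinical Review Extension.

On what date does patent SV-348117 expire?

May 2, 2027

Earliest priority filing: 28 March 2005.
Base term: 28 March 2005 + 20 years → 28 March 2025.
Clinical Review Extension: 892 days claimed exceeds the 765-day cap, so +765 days → 2 May 2027.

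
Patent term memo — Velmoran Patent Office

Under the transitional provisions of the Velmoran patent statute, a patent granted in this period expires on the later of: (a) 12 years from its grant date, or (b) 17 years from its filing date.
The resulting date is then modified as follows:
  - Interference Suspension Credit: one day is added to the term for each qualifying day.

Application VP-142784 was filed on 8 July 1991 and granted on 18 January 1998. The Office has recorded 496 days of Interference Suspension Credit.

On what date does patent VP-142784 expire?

2011-05-29

(a) grant + 12 years → 18 January 2010.
(b) filing + 17 years → 8 July 2008.
Later of the two: 18 January 2010.
Interference Suspension Credit: +496 days → 29 May 2011.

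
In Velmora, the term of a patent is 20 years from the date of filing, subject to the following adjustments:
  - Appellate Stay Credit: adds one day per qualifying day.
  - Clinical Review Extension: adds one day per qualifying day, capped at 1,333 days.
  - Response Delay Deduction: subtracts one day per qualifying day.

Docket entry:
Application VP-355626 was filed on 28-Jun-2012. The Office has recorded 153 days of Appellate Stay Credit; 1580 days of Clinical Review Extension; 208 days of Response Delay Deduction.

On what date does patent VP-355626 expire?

2035-12-28

Base term: filing date + 20 years → 28 June 2032.
Appellate Stay Credit: +153 days → 28 November 2032.
Clinical Review Extension: 1580 days claimed exceeds the 1333-day cap, so +1333 days → 23 July 2036.
Response Delay Deduction: −208 days → 28 December 2035.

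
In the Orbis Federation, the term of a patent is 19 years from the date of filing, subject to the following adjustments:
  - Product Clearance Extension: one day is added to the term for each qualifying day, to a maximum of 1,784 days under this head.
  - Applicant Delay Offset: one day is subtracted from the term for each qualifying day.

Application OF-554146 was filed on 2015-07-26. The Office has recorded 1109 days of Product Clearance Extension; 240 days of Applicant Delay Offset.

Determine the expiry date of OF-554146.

Base term: filing date + 19 years → 26 July 2034.
Product Clearance Extension: 1109 days (within the 1784-day cap) → +1109 days → 8 August 2037.
Applicant Delay Offset: −240 days → 11 December 2036.

2036-12-11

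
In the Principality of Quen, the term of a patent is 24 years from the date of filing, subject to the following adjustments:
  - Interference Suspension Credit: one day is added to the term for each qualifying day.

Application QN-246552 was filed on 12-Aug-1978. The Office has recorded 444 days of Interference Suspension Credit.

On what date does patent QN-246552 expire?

Base term: filing date + 24 years → 12 August 2002.
Interference Suspension Credit: +444 days → 30 October 2003.

October 30, 2003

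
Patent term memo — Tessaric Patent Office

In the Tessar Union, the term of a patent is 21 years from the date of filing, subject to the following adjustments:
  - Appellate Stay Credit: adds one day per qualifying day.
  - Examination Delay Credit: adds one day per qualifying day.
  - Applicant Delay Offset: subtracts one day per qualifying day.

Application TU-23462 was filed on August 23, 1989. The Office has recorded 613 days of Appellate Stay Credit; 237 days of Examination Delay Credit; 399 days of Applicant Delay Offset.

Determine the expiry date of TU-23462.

November 17, 2011

Base term: filing date + 21 years → 23 August 2010.
Appellate Stay Credit: +613 days → 27 April 2012.
Examination Delay Credit: +237 days → 20 December 2012.
Applicant Delay Offset: −399 days → 17 November 2011.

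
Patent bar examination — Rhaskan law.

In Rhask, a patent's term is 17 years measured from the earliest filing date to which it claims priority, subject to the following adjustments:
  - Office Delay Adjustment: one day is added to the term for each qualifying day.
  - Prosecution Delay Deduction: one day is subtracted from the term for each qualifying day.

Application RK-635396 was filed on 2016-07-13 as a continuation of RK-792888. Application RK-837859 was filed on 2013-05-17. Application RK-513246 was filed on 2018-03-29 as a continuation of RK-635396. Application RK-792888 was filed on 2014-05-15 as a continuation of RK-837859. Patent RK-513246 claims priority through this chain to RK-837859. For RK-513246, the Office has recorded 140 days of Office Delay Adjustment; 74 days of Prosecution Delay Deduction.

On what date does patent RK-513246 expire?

Earliest priority filing: 17 May 2013.
Base term: 17 May 2013 + 17 years → 17 May 2030.
Office Delay Adjustment: +140 days → 4 October 2030.
Prosecution Delay Deduction: −74 days → 22 July 2030.

July 22, 2030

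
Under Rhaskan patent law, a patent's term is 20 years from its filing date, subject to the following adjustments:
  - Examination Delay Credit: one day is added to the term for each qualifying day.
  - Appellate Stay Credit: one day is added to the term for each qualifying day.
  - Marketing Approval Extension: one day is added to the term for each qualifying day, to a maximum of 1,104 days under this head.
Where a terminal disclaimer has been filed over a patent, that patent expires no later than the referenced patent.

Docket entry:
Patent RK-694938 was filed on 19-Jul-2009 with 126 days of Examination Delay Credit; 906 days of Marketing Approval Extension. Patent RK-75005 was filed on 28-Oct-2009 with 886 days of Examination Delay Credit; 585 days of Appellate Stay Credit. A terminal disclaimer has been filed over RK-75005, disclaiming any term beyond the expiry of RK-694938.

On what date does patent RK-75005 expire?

Natural term of RK-75005:
  Base: filing + 20 years → 28 October 2029.
  Examination Delay Credit: +886 days → 1 April 2032.
  Appellate Stay Credit: +585 days → 7 November 2033.
Expiry of referenced patent RK-694938:
  Base: filing + 20 years → 19 July 2029.
  Examination Delay Credit: +126 days → 22 November 2029.
  Marketing Approval Extension: 906 days (within the 1104-day cap) → +906 days → 16 May 2032.
Terminal disclaimer: RK-75005 expires on the earlier of 7 November 2033 and 16 May 2032.

May 16, 2032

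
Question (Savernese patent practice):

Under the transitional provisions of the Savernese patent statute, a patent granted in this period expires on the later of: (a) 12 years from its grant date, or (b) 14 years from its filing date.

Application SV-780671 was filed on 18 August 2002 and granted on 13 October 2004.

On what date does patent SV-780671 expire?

2016-10-13

(a) grant + 12 years → 13 October 2016.
(b) filing + 14 years → 18 August 2016.
Later of the two: 13 October 2016.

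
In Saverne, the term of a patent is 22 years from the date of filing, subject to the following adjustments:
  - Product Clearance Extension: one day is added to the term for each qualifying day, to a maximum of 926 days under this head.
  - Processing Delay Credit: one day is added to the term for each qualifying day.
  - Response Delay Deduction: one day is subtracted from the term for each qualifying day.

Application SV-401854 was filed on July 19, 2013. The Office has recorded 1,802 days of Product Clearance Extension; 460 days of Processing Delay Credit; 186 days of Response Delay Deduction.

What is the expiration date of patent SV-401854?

October 31, 2038

Base term: filing date + 22 years → 19 July 2035.
Product Clearance Extension: 1802 days claimed exceeds the 926-day cap, so +926 days → 30 January 2038.
Processing Delay Credit: +460 days → 5 May 2039.
Response Delay Deduction: −186 days → 31 October 2038.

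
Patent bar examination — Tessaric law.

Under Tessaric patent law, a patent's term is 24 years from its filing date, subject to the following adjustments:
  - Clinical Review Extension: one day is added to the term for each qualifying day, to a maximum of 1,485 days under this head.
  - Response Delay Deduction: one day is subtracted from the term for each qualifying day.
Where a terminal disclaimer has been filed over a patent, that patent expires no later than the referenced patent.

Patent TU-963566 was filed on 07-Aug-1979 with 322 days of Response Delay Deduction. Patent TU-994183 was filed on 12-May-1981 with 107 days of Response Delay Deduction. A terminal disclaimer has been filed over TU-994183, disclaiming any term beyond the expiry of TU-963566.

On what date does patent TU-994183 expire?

September 19, 2002

Natural term of TU-994183:
  Base: filing + 24 years → 12 May 2005.
  Response Delay Deduction: −107 days → 25 January 2005.
Expiry of referenced patent TU-963566:
  Base: filing + 24 years → 7 August 2003.
  Response Delay Deduction: −322 days → 19 September 2002.
Terminal disclaimer: TU-994183 expires on the earlier of 25 January 2005 and 19 September 2002.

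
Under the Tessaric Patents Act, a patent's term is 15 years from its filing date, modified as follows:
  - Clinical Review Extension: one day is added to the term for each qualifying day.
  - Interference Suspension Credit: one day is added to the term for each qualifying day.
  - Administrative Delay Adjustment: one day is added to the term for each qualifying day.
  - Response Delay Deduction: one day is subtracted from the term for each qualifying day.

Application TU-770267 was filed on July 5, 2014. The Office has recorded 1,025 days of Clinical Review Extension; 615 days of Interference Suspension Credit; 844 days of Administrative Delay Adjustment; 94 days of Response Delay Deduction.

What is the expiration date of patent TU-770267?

January 20, 2036

Base term: filing date + 15 years → 5 July 2029.
Clinical Review Extension: +1025 days → 25 April 2032.
Interference Suspension Credit: +615 days → 31 December 2033.
Administrative Delay Adjustment: +844 days → 23 April 2036.
Response Delay Deduction: −94 days → 20 January 2036.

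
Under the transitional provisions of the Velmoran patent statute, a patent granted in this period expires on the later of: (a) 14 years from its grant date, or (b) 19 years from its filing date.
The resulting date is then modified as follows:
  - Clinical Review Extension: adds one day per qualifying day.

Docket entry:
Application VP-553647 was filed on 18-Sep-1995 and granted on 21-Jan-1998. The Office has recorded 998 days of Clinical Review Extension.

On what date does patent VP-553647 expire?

(a) grant + 14 years → 21 January 2012.
(b) filing + 19 years → 18 September 2014.
Later of the two: 18 September 2014.
Clinical Review Extension: +998 days → 12 June 2017.

June 12, 2017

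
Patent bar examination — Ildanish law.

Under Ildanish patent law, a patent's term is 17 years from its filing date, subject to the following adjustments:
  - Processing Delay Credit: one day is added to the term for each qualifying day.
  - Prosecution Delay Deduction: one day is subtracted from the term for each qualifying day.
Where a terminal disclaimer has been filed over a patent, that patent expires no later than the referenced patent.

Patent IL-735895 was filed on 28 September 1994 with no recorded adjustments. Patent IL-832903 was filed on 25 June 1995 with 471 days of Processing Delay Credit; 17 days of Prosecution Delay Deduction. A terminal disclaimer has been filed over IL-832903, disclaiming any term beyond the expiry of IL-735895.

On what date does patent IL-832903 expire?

Natural term of IL-832903:
  Base: filing + 17 years → 25 June 2012.
  Processing Delay Credit: +471 days → 9 October 2013.
  Prosecution Delay Deduction: −17 days → 22 September 2013.
Expiry of referenced patent IL-735895:
  Base: filing + 17 years → 28 September 2011.
Terminal disclaimer: IL-832903 expires on the earlier of 22 September 2013 and 28 September 2011.

2011-09-28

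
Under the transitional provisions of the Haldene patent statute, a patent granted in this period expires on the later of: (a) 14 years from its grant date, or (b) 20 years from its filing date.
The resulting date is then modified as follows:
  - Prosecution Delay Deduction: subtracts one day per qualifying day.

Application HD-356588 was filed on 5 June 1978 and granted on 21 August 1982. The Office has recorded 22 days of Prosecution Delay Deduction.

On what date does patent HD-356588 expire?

May 14, 1998

(a) grant + 14 years → 21 August 1996.
(b) filing + 20 years → 5 June 1998.
Later of the two: 5 June 1998.
Prosecution Delay Deduction: −22 days → 14 May 1998.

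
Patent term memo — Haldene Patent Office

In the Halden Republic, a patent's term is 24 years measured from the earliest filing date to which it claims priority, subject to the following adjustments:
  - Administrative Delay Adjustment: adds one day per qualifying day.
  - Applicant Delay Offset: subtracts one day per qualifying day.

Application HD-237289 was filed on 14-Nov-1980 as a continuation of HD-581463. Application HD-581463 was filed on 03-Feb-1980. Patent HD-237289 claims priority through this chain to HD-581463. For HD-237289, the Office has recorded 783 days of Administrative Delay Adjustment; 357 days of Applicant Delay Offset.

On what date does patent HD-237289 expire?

Earliest priority filing: 3 February 1980.
Base term: 3 February 1980 + 24 years → 3 February 2004.
Administrative Delay Adjustment: +783 days → 27 March 2006.
Applicant Delay Offset: −357 days → 4 April 2005.

April 4, 2005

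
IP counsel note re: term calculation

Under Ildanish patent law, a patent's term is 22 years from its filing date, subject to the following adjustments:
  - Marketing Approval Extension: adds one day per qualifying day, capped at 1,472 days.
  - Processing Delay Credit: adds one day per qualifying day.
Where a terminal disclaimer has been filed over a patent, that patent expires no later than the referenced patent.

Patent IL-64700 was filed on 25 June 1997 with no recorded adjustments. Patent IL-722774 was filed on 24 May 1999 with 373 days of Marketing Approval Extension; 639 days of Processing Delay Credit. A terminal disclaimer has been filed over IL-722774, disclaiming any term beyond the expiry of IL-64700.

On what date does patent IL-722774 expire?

Natural term of IL-722774:
  Base: filing + 22 years → 24 May 2021.
  Marketing Approval Extension: 373 days (within the 1472-day cap) → +373 days → 1 June 2022.
  Processing Delay Credit: +639 days → 1 March 2024.
Expiry of referenced patent IL-64700:
  Base: filing + 22 years → 25 June 2019.
Terminal disclaimer: IL-722774 expires on the earlier of 1 March 2024 and 25 June 2019.

2019-06-25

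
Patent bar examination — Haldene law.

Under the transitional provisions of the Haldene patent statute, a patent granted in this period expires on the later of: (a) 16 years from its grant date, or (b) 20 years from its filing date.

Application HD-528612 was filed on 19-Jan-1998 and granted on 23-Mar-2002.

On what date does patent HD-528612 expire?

March 23, 2018

(a) grant + 16 years → 23 March 2018.
(b) filing + 20 years → 19 January 2018.
Later of the two: 23 March 2018.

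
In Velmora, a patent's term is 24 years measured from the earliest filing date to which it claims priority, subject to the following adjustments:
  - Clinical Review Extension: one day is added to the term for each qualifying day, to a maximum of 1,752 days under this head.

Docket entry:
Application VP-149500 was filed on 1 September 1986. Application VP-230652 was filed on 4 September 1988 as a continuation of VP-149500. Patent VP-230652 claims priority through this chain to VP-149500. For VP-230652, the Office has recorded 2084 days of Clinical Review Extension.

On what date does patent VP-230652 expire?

Earliest priority filing: 1 September 1986.
Base term: 1 September 1986 + 24 years → 1 September 2010.
Clinical Review Extension: 2084 days claimed exceeds the 1752-day cap, so +1752 days → 19 June 2015.

June 19, 2015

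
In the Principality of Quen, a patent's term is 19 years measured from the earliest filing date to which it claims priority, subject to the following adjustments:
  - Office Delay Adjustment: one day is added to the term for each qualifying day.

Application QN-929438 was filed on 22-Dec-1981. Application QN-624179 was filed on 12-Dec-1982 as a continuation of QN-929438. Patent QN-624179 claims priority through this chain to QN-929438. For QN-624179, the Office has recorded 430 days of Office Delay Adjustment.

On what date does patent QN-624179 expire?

Earliest priority filing: 22 December 1981.
Base term: 22 December 1981 + 19 years → 22 December 2000.
Office Delay Adjustment: +430 days → 25 February 2002.

2002-02-25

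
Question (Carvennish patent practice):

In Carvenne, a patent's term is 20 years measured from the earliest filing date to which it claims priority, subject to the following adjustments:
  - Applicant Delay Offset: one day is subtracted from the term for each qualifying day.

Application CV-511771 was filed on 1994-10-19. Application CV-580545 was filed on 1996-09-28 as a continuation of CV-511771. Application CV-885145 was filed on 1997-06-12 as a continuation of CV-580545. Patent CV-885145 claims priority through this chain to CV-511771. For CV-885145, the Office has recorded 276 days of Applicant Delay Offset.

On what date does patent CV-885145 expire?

Earliest priority filing: 19 October 1994.
Base term: 19 October 1994 + 20 years → 19 October 2014.
Applicant Delay Offset: −276 days → 16 January 2014.

2014-01-16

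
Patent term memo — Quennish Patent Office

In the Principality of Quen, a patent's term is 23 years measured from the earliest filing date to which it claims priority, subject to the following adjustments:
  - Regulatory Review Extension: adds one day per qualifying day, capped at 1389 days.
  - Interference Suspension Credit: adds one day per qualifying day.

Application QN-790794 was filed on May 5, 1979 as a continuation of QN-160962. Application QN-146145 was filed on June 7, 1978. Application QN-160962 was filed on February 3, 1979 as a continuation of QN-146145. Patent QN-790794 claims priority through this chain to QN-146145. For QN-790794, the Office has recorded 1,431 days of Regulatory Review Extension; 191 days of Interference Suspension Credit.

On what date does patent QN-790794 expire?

Earliest priority filing: 7 June 1978.
Base term: 7 June 1978 + 23 years → 7 June 2001.
Regulatory Review Extension: 1431 days claimed exceeds the 1389-day cap, so +1389 days → 27 March 2005.
Interference Suspension Credit: +191 days → 4 October 2005.

2005-10-04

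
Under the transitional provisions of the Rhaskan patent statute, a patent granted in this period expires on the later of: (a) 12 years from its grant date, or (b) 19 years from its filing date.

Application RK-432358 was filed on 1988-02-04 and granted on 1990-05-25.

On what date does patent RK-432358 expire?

February 4, 2007

(a) grant + 12 years → 25 May 2002.
(b) filing + 19 years → 4 February 2007.
Later of the two: 4 February 2007.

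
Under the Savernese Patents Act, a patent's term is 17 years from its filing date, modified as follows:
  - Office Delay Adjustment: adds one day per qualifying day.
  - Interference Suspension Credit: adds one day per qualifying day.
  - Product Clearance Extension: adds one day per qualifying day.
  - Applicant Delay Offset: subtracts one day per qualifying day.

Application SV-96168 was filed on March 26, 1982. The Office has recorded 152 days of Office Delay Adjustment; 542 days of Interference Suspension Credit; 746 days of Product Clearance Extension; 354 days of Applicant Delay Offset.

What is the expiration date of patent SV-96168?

Base term: filing date + 17 years → 26 March 1999.
Office Delay Adjustment: +152 days → 25 August 1999.
Interference Suspension Credit: +542 days → 17 February 2001.
Product Clearance Extension: +746 days → 5 March 2003.
Applicant Delay Offset: −354 days → 16 March 2002.

March 16, 2002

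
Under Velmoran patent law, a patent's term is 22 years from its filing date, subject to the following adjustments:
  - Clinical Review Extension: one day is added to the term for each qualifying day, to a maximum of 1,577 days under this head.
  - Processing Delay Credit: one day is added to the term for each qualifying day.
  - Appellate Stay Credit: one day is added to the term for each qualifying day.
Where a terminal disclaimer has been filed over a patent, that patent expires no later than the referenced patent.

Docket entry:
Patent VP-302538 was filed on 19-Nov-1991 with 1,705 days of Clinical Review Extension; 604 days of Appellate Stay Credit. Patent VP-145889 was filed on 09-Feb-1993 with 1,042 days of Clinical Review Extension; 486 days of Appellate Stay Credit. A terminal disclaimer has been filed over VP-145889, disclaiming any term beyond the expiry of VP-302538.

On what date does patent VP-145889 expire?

Natural term of VP-145889:
  Base: filing + 22 years → 9 February 2015.
  Clinical Review Extension: 1042 days (within the 1577-day cap) → +1042 days → 17 December 2017.
  Appellate Stay Credit: +486 days → 17 April 2019.
Expiry of referenced patent VP-302538:
  Base: filing + 22 years → 19 November 2013.
  Clinical Review Extension: 1705 days claimed exceeds the 1577-day cap, so +1577 days → 15 March 2018.
  Appellate Stay Credit: +604 days → 9 November 2019.
Terminal disclaimer: VP-145889 expires on the earlier of 17 April 2019 and 9 November 2019.

2019-04-17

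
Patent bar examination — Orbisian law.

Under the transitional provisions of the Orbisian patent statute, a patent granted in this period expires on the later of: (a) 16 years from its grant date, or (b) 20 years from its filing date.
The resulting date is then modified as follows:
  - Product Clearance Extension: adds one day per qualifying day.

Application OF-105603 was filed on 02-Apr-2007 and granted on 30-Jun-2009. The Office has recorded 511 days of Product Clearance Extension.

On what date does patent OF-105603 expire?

(a) grant + 16 years → 30 June 2025.
(b) filing + 20 years → 2 April 2027.
Later of the two: 2 April 2027.
Product Clearance Extension: +511 days → 25 August 2028.

2028-08-25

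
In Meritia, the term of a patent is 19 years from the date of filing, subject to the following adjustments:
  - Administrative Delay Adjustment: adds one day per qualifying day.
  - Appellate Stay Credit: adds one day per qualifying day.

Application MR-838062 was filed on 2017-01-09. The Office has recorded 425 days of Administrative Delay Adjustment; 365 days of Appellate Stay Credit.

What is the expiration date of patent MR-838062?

2038-03-09

Base term: filing date + 19 years → 9 January 2036.
Administrative Delay Adjustment: +425 days → 9 March 2037.
Appellate Stay Credit: +365 days → 9 March 2038.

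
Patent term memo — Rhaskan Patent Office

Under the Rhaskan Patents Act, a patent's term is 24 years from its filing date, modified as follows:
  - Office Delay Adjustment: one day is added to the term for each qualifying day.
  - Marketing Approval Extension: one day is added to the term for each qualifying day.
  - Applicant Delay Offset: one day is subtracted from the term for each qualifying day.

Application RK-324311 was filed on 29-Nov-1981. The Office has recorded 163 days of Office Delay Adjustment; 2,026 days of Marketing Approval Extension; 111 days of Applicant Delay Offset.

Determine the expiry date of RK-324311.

2011-08-08

Base term: filing date + 24 years → 29 November 2005.
Office Delay Adjustment: +163 days → 11 May 2006.
Marketing Approval Extension: +2026 days → 27 November 2011.
Applicant Delay Offset: −111 days → 8 August 2011.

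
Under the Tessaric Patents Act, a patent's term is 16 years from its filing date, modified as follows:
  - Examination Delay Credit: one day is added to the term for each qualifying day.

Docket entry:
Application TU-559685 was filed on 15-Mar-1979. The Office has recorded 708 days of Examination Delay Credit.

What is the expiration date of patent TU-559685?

February 20, 1997

Base term: filing date + 16 years → 15 March 1995.
Examination Delay Credit: +708 days → 20 February 1997.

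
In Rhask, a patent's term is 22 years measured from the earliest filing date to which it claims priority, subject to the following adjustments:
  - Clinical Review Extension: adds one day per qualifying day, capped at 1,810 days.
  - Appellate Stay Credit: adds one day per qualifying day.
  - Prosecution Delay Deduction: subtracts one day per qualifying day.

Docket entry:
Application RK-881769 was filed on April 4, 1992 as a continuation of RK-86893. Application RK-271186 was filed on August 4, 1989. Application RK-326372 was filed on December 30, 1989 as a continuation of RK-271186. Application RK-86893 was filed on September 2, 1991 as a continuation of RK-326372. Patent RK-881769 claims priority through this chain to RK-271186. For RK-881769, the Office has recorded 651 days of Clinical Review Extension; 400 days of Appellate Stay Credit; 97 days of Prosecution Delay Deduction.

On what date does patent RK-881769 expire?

Earliest priority filing: 4 August 1989.
Base term: 4 August 1989 + 22 years → 4 August 2011.
Clinical Review Extension: 651 days (within the 1810-day cap) → +651 days → 16 May 2013.
Appellate Stay Credit: +400 days → 20 June 2014.
Prosecution Delay Deduction: −97 days → 15 March 2014.

March 15, 2014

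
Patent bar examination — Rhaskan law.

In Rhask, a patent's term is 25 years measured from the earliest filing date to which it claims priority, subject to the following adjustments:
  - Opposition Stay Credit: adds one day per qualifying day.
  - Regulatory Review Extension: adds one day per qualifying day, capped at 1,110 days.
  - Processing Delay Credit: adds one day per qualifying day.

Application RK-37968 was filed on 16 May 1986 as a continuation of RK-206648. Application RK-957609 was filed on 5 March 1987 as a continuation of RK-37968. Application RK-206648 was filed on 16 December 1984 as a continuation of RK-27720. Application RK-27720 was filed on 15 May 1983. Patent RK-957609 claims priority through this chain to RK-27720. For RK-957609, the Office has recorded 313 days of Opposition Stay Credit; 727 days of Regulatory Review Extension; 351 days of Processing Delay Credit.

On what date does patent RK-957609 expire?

Earliest priority filing: 15 May 1983.
Base term: 15 May 1983 + 25 years → 15 May 2008.
Opposition Stay Credit: +313 days → 24 March 2009.
Regulatory Review Extension: 727 days (within the 1110-day cap) → +727 days → 21 March 2011.
Processing Delay Credit: +351 days → 6 March 2012.

2012-03-06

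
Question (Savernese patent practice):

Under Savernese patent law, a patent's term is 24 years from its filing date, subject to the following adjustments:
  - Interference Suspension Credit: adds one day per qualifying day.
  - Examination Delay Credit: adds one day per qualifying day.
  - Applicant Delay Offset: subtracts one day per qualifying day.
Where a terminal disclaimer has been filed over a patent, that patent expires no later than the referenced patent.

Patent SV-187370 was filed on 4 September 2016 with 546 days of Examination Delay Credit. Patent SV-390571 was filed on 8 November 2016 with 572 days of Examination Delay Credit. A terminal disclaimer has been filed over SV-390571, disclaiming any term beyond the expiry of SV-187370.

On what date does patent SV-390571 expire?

Natural term of SV-390571:
  Base: filing + 24 years → 8 November 2040.
  Examination Delay Credit: +572 days → 3 June 2042.
Expiry of referenced patent SV-187370:
  Base: filing + 24 years → 4 September 2040.
  Examination Delay Credit: +546 days → 4 March 2042.
Terminal disclaimer: SV-390571 expires on the earlier of 3 June 2042 and 4 March 2042.

2042-03-04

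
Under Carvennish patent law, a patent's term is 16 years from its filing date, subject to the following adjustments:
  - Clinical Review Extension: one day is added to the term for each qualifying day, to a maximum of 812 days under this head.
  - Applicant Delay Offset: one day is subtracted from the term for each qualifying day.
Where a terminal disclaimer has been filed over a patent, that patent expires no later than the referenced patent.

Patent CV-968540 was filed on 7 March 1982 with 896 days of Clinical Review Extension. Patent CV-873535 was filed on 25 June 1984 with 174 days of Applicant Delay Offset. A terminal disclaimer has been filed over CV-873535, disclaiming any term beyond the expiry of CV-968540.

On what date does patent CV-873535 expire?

Natural term of CV-873535:
  Base: filing + 16 years → 25 June 2000.
  Applicant Delay Offset: −174 days → 3 January 2000.
Expiry of referenced patent CV-968540:
  Base: filing + 16 years → 7 March 1998.
  Clinical Review Extension: 896 days claimed exceeds the 812-day cap, so +812 days → 27 May 2000.
Terminal disclaimer: CV-873535 expires on the earlier of 3 January 2000 and 27 May 2000.

January 3, 2000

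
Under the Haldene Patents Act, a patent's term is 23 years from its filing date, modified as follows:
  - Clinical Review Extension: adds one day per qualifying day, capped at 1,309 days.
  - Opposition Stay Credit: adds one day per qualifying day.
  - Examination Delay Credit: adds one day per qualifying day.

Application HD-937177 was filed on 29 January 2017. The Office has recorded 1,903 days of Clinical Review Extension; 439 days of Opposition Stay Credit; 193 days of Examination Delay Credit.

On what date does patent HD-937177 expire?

May 23, 2045

Base term: filing date + 23 years → 29 January 2040.
Clinical Review Extension: 1903 days claimed exceeds the 1309-day cap, so +1309 days → 30 August 2043.
Opposition Stay Credit: +439 days → 11 November 2044.
Examination Delay Credit: +193 days → 23 May 2045.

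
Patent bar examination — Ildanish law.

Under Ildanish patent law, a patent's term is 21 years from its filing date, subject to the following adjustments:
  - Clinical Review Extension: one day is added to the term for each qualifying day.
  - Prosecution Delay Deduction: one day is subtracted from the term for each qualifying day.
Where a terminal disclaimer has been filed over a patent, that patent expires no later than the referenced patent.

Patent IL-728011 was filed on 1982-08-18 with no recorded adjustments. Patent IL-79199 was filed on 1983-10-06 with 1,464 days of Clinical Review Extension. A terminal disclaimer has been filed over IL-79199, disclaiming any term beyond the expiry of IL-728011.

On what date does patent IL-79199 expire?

Natural term of IL-79199:
  Base: filing + 21 years → 6 October 2004.
  Clinical Review Extension: +1464 days → 9 October 2008.
Expiry of referenced patent IL-728011:
  Base: filing + 21 years → 18 August 2003.
Terminal disclaimer: IL-79199 expires on the earlier of 9 October 2008 and 18 August 2003.

2003-08-18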